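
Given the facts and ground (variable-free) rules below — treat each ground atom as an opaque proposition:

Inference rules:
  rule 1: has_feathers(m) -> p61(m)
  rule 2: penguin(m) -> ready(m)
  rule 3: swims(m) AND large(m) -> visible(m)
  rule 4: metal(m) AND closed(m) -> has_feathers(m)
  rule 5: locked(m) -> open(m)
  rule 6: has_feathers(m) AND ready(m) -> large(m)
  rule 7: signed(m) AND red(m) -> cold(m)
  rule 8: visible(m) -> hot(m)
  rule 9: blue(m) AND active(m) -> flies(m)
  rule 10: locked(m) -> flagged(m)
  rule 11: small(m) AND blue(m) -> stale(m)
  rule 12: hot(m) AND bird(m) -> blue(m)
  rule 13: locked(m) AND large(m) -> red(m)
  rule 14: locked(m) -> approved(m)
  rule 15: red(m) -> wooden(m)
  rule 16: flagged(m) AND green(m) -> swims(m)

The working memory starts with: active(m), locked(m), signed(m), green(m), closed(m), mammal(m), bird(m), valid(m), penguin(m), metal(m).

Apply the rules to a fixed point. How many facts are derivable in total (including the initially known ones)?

Round 1 fires rule 2, rule 4, rule 5, rule 10, rule 14, giving ready(m), has_feathers(m), open(m), flagged(m), approved(m).
Round 2 fires rule 1, rule 6, rule 16, giving p61(m), large(m), swims(m).
Round 3 fires rule 3, rule 13, giving visible(m), red(m).
Round 4 fires rule 7, rule 8, rule 15, giving cold(m), hot(m), wooden(m).
Round 5 fires rule 12, giving blue(m).
Round 6 fires rule 9, giving flies(m).
Closure: {active(m), approved(m), bird(m), blue(m), closed(m), cold(m), flagged(m), flies(m), green(m), has_feathers(m), hot(m), large(m), locked(m), mammal(m), metal(m), open(m), p61(m), penguin(m), ready(m), red(m), signed(m), swims(m), valid(m), visible(m), wooden(m)} — 25 facts.

25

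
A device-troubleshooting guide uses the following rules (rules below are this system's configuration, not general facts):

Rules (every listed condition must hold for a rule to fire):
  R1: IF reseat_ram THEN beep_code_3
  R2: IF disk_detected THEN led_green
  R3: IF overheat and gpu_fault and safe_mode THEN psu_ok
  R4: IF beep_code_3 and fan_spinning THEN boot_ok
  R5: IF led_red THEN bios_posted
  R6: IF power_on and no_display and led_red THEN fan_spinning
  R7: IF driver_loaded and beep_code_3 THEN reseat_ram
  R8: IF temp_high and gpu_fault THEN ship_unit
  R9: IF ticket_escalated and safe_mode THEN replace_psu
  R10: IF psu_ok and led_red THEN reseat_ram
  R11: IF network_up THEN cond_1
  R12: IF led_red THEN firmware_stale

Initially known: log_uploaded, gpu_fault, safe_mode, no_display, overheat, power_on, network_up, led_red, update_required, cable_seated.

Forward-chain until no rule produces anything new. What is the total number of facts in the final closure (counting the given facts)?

Round 1: R3 [IF overheat and gpu_fault and safe_mode THEN psu_ok]; R5 [IF led_red THEN bios_posted]; R6 [IF power_on and no_display and led_red THEN fan_spinning]; R11 [IF network_up THEN cond_1]; R12 [IF led_red THEN firmware_stale]. Adds psu_ok, bios_posted, fan_spinning, cond_1, firmware_stale.
Round 2: R10 [IF psu_ok and led_red THEN reseat_ram]. Adds reseat_ram.
Round 3: R1 [IF reseat_ram THEN beep_code_3]. Adds beep_code_3.
Round 4: R4 [IF beep_code_3 and fan_spinning THEN boot_ok]. Adds boot_ok.
Closure: {beep_code_3, bios_posted, boot_ok, cable_seated, cond_1, fan_spinning, firmware_stale, gpu_fault, led_red, log_uploaded, network_up, no_display, overheat, power_on, psu_ok, reseat_ram, safe_mode, update_required} — 18 facts.

18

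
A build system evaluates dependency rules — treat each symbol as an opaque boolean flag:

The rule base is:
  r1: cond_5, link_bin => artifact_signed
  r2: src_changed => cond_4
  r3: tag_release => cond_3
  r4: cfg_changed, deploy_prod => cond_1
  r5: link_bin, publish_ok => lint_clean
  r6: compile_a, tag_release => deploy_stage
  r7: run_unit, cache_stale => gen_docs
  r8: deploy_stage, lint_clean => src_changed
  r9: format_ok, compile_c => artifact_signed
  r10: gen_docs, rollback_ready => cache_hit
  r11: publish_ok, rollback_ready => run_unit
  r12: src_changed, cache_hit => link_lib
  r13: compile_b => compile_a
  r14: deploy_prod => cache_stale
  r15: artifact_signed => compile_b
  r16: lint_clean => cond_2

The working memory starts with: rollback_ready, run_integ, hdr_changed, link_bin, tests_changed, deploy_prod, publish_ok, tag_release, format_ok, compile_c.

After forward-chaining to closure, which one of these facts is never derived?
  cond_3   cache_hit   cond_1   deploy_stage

cond_1

Round 1: r3 [tag_release => cond_3]; r5 [link_bin, publish_ok => lint_clean]; r9 [format_ok, compile_c => artifact_signed]; r11 [publish_ok, rollback_ready => run_unit]; r14 [deploy_prod => cache_stale]. New: cond_3, lint_clean, artifact_signed, run_unit, cache_stale.
Round 2: r7 [run_unit, cache_stale => gen_docs]; r15 [artifact_signed => compile_b]; r16 [lint_clean => cond_2]. New: gen_docs, compile_b, cond_2.
Round 3: r10 [gen_docs, rollback_ready => cache_hit]; r13 [compile_b => compile_a]. New: cache_hit, compile_a.
Round 4: r6 [compile_a, tag_release => deploy_stage]. New: deploy_stage.
Round 5: r8 [deploy_stage, lint_clean => src_changed]. New: src_changed.
Round 6: r2 [src_changed => cond_4]; r12 [src_changed, cache_hit => link_lib]. New: cond_4, link_lib.
Derived: cond_3 (round 1), cache_hit (round 3), deploy_stage (round 4). cond_1 never appears in any round.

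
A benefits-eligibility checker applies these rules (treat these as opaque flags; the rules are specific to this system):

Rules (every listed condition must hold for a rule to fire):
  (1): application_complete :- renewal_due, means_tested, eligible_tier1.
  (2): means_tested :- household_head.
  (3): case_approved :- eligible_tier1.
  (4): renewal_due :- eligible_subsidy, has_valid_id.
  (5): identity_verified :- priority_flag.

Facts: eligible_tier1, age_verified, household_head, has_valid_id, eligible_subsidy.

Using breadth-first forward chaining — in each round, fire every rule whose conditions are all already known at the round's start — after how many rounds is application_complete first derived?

Round 1 fires (2), (3), (4), giving means_tested, case_approved, renewal_due.
Round 2 fires (1), giving application_complete.
application_complete first appears in round 2.

2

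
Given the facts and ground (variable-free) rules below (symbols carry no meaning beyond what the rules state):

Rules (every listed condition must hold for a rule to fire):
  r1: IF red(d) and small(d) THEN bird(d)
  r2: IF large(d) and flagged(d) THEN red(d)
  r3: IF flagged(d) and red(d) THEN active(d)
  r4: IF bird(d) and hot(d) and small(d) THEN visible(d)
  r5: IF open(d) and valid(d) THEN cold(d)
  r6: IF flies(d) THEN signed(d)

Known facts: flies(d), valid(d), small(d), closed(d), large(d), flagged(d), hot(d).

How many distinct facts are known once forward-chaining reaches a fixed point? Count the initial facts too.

12

[1] r2 [IF large(d) and flagged(d) THEN red(d)]; r6 [IF flies(d) THEN signed(d)]. ⇒ new: red(d), signed(d).
[2] r1 [IF red(d) and small(d) THEN bird(d)]; r3 [IF flagged(d) and red(d) THEN active(d)]. ⇒ new: bird(d), active(d).
[3] r4 [IF bird(d) and hot(d) and small(d) THEN visible(d)]. ⇒ new: visible(d).
Closure: {active(d), bird(d), closed(d), flagged(d), flies(d), hot(d), large(d), red(d), signed(d), small(d), valid(d), visible(d)} — 12 facts.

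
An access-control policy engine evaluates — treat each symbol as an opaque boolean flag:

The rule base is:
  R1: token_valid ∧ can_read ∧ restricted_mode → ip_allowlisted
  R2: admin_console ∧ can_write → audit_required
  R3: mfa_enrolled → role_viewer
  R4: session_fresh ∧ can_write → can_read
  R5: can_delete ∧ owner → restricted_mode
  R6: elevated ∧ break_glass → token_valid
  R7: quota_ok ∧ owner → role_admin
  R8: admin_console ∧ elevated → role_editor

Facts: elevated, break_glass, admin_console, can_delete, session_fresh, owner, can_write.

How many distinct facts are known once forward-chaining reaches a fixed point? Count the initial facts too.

13

[1] R2 [admin_console ∧ can_write → audit_required]; R4 [session_fresh ∧ can_write → can_read]; R5 [can_delete ∧ owner → restricted_mode]; R6 [elevated ∧ break_glass → token_valid]; R8 [admin_console ∧ elevated → role_editor]. ⇒ new: audit_required, can_read, restricted_mode, token_valid, role_editor.
[2] R1 [token_valid ∧ can_read ∧ restricted_mode → ip_allowlisted]. ⇒ new: ip_allowlisted.
Closure: {admin_console, audit_required, break_glass, can_delete, can_read, can_write, elevated, ip_allowlisted, owner, restricted_mode, role_editor, session_fresh, token_valid} — 13 facts.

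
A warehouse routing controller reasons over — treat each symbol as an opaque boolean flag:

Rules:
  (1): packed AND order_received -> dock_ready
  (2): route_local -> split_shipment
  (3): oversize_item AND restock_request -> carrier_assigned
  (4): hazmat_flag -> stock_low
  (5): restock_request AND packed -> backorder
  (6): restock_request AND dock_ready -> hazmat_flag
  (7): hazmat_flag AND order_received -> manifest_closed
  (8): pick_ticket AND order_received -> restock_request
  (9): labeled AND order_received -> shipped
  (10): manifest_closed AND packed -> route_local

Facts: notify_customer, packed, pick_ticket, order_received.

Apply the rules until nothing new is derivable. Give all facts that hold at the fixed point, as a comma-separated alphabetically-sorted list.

[1] (1) [packed AND order_received -> dock_ready]; (8) [pick_ticket AND order_received -> restock_request]. ⇒ new: dock_ready, restock_request.
[2] (5) [restock_request AND packed -> backorder]; (6) [restock_request AND dock_ready -> hazmat_flag]. ⇒ new: backorder, hazmat_flag.
[3] (4) [hazmat_flag -> stock_low]; (7) [hazmat_flag AND order_received -> manifest_closed]. ⇒ new: stock_low, manifest_closed.
[4] (10) [manifest_closed AND packed -> route_local]. ⇒ new: route_local.
[5] (2) [route_local -> split_shipment]. ⇒ new: split_shipment.

backorder, dock_ready, hazmat_flag, manifest_closed, notify_customer, order_received, packed, pick_ticket, restock_request, route_local, split_shipment, stock_low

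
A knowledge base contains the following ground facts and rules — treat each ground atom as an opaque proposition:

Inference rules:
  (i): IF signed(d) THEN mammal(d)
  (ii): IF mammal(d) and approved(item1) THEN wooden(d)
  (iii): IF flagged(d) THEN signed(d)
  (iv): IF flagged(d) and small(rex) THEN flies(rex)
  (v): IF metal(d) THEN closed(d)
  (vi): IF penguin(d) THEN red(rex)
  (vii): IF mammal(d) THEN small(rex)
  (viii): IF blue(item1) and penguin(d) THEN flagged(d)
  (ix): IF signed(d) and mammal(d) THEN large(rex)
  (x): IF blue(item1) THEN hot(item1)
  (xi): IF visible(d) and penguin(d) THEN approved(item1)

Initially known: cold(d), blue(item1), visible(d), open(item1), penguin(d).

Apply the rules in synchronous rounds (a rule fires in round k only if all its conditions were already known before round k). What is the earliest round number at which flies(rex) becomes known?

5

Round 1: (vi) [IF penguin(d) THEN red(rex)]; (viii) [IF blue(item1) and penguin(d) THEN flagged(d)]; (x) [IF blue(item1) THEN hot(item1)]; (xi) [IF visible(d) and penguin(d) THEN approved(item1)]. Adds red(rex), flagged(d), hot(item1), approved(item1).
Round 2: (iii) [IF flagged(d) THEN signed(d)]. Adds signed(d).
Round 3: (i) [IF signed(d) THEN mammal(d)]. Adds mammal(d).
Round 4: (ii) [IF mammal(d) and approved(item1) THEN wooden(d)]; (vii) [IF mammal(d) THEN small(rex)]; (ix) [IF signed(d) and mammal(d) THEN large(rex)]. Adds wooden(d), small(rex), large(rex).
Round 5: (iv) [IF flagged(d) and small(rex) THEN flies(rex)]. Adds flies(rex).
flies(rex) first appears in round 5.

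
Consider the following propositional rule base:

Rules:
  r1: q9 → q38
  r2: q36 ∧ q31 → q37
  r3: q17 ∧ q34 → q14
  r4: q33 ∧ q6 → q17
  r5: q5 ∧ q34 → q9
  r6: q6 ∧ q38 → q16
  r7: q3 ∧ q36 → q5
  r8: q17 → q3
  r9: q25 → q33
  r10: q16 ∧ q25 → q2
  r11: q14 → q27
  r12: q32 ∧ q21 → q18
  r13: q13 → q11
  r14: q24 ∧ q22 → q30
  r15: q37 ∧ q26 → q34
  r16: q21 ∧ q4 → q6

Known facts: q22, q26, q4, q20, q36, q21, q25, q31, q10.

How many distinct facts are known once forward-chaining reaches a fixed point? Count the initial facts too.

22

Round 1 fires r2, r9, r16, giving q37, q33, q6.
Round 2 fires r4, r15, giving q17, q34.
Round 3 fires r3, r8, giving q14, q3.
Round 4 fires r7, r11, giving q5, q27.
Round 5 fires r5, giving q9.
Round 6 fires r1, giving q38.
Round 7 fires r6, giving q16.
Round 8 fires r10, giving q2.
Closure: {q10, q14, q16, q17, q2, q20, q21, q22, q25, q26, q27, q3, q31, q33, q34, q36, q37, q38, q4, q5, q6, q9} — 22 facts.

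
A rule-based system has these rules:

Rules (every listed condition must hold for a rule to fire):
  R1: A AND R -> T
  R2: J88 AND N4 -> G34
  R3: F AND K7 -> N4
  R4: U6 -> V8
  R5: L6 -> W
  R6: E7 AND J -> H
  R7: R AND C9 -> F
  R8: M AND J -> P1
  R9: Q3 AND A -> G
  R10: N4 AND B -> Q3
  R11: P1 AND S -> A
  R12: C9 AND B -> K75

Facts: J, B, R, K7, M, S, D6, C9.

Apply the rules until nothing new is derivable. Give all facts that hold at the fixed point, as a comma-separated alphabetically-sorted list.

Round 1 — R7, R8, R12, derive F, P1, K75.
Round 2 — R3, R11, derive N4, A.
Round 3 — R1, R10, derive T, Q3.
Round 4 — R9, derive G.

A, B, C9, D6, F, G, J, K7, K75, M, N4, P1, Q3, R, S, T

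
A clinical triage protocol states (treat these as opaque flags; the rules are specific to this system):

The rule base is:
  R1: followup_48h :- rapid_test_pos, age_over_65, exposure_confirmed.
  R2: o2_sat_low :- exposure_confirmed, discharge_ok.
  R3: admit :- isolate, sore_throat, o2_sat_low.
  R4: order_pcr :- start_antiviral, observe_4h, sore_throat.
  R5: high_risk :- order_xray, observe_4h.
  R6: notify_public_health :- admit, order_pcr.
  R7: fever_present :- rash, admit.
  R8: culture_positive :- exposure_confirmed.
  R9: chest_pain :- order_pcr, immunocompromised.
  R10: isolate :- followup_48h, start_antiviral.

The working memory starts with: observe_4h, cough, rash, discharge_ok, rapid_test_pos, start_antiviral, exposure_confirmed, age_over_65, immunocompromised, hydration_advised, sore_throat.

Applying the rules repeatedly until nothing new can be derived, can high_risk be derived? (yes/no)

Round 1: R1 [followup_48h :- rapid_test_pos, age_over_65, exposure_confirmed.]; R2 [o2_sat_low :- exposure_confirmed, discharge_ok.]; R4 [order_pcr :- start_antiviral, observe_4h, sore_throat.]; R8 [culture_positive :- exposure_confirmed.]. Adds followup_48h, o2_sat_low, order_pcr, culture_positive.
Round 2: R9 [chest_pain :- order_pcr, immunocompromised.]; R10 [isolate :- followup_48h, start_antiviral.]. Adds chest_pain, isolate.
Round 3: R3 [admit :- isolate, sore_throat, o2_sat_low.]. Adds admit.
Round 4: R6 [notify_public_health :- admit, order_pcr.]; R7 [fever_present :- rash, admit.]. Adds notify_public_health, fever_present.
Fixed point reached. high_risk is concluded only by R5; R5 needs order_xray (never derived).

no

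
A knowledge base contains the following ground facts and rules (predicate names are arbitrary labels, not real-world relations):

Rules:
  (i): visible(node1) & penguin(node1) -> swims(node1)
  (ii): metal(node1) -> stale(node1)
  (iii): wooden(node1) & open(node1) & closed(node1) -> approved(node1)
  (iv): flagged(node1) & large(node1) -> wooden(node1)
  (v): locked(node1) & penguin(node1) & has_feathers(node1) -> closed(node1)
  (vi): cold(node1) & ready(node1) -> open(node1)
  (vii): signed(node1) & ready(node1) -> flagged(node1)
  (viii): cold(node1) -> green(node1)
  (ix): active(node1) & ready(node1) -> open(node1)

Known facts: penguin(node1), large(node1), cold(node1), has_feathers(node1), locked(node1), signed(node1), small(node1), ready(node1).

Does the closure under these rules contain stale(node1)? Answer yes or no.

no

Round 1 fires (v), (vi), (vii), (viii), giving closed(node1), open(node1), flagged(node1), green(node1).
Round 2 fires (iv), giving wooden(node1).
Round 3 fires (iii), giving approved(node1).
Fixed point reached. stale(node1) is concluded only by (ii); (ii) needs metal(node1) (never derived).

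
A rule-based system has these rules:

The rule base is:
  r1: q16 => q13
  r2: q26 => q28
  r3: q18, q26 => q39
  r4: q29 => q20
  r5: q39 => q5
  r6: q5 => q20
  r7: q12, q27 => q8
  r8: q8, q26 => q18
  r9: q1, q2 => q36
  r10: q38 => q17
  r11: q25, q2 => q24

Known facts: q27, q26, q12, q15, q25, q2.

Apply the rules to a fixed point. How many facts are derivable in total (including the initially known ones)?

13

Round 1: r2 [q26 => q28]; r7 [q12, q27 => q8]; r11 [q25, q2 => q24]. New: q28, q8, q24.
Round 2: r8 [q8, q26 => q18]. New: q18.
Round 3: r3 [q18, q26 => q39]. New: q39.
Round 4: r5 [q39 => q5]. New: q5.
Round 5: r6 [q5 => q20]. New: q20.
Closure: {q12, q15, q18, q2, q20, q24, q25, q26, q27, q28, q39, q5, q8} — 13 facts.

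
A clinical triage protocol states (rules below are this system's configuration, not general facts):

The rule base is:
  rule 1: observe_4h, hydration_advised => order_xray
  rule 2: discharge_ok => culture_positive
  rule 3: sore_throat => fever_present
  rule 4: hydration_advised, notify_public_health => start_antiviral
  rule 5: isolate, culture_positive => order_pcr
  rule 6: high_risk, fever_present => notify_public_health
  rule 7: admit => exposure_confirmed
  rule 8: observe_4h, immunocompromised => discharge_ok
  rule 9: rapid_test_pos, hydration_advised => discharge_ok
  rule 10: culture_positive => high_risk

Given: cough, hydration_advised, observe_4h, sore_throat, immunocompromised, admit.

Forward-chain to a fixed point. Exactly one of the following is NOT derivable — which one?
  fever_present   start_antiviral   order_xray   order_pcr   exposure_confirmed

[1] rule 1 [observe_4h, hydration_advised => order_xray]; rule 3 [sore_throat => fever_present]; rule 7 [admit => exposure_confirmed]; rule 8 [observe_4h, immunocompromised => discharge_ok]. ⇒ new: order_xray, fever_present, exposure_confirmed, discharge_ok.
[2] rule 2 [discharge_ok => culture_positive]. ⇒ new: culture_positive.
[3] rule 10 [culture_positive => high_risk]. ⇒ new: high_risk.
[4] rule 6 [high_risk, fever_present => notify_public_health]. ⇒ new: notify_public_health.
[5] rule 4 [hydration_advised, notify_public_health => start_antiviral]. ⇒ new: start_antiviral.
Derived: order_xray (round 1), exposure_confirmed (round 1), fever_present (round 1), start_antiviral (round 5). order_pcr never appears in any round.

order_pcr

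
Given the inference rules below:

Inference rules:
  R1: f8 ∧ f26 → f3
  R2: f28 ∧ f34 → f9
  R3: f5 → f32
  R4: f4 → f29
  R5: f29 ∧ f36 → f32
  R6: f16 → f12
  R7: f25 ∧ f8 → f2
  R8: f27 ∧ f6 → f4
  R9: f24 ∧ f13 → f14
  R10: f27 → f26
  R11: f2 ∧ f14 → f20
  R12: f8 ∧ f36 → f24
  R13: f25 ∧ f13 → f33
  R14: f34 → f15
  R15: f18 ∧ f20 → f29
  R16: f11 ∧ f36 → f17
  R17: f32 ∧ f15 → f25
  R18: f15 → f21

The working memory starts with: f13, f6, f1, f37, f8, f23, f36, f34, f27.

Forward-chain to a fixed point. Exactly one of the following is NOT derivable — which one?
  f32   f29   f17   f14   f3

f17

Round 1 fires R8, R10, R12, R14, giving f4, f26, f24, f15.
Round 2 fires R1, R4, R9, R18, giving f3, f29, f14, f21.
Round 3 fires R5, giving f32.
Round 4 fires R17, giving f25.
Round 5 fires R7, R13, giving f2, f33.
Round 6 fires R11, giving f20.
Derived: f14 (round 2), f3 (round 2), f32 (round 3), f29 (round 2). f17 never appears in any round.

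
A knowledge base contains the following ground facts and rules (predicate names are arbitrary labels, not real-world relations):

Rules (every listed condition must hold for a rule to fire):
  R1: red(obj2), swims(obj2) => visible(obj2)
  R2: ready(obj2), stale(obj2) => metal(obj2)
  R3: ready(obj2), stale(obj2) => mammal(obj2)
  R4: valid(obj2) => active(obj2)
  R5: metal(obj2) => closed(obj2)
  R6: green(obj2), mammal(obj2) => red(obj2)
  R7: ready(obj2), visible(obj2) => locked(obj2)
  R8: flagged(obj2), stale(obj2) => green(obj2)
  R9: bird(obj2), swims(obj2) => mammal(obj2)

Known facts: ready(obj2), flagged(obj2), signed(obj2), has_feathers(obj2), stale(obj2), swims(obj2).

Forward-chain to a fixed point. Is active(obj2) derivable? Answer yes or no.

no

Round 1 fires R2, R3, R8, giving metal(obj2), mammal(obj2), green(obj2).
Round 2 fires R5, R6, giving closed(obj2), red(obj2).
Round 3 fires R1, giving visible(obj2).
Round 4 fires R7, giving locked(obj2).
Fixed point reached. active(obj2) is concluded only by R4; R4 needs valid(obj2) (never derived).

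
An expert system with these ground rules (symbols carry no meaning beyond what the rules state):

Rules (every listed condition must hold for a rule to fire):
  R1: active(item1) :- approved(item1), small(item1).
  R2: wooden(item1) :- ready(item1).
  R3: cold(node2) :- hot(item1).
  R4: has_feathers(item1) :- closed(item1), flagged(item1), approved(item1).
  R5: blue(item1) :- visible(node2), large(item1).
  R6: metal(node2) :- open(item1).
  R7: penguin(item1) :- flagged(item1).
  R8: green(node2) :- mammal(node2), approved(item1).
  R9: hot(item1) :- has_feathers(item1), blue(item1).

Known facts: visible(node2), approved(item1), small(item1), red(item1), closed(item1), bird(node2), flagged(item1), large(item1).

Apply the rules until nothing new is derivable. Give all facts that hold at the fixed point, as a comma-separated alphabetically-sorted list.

active(item1), approved(item1), bird(node2), blue(item1), closed(item1), cold(node2), flagged(item1), has_feathers(item1), hot(item1), large(item1), penguin(item1), red(item1), small(item1), visible(node2)

Round 1: R1 [active(item1) :- approved(item1), small(item1).]; R4 [has_feathers(item1) :- closed(item1), flagged(item1), approved(item1).]; R5 [blue(item1) :- visible(node2), large(item1).]; R7 [penguin(item1) :- flagged(item1).]. New: active(item1), has_feathers(item1), blue(item1), penguin(item1).
Round 2: R9 [hot(item1) :- has_feathers(item1), blue(item1).]. New: hot(item1).
Round 3: R3 [cold(node2) :- hot(item1).]. New: cold(node2).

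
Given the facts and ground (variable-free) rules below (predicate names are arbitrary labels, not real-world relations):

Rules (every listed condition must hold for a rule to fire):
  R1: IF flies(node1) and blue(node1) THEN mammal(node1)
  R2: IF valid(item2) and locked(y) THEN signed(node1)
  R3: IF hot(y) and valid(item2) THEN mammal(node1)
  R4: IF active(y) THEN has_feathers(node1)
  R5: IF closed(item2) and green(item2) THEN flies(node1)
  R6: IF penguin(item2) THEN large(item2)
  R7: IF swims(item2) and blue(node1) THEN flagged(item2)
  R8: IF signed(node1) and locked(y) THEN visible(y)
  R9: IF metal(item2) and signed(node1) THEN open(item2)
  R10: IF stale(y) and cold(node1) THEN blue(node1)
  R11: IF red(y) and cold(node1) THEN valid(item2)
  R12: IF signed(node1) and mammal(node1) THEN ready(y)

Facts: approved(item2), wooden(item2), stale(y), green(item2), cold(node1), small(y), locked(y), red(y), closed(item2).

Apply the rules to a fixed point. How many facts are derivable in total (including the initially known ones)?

16

[1] R5 [IF closed(item2) and green(item2) THEN flies(node1)]; R10 [IF stale(y) and cold(node1) THEN blue(node1)]; R11 [IF red(y) and cold(node1) THEN valid(item2)]. ⇒ new: flies(node1), blue(node1), valid(item2).
[2] R1 [IF flies(node1) and blue(node1) THEN mammal(node1)]; R2 [IF valid(item2) and locked(y) THEN signed(node1)]. ⇒ new: mammal(node1), signed(node1).
[3] R8 [IF signed(node1) and locked(y) THEN visible(y)]; R12 [IF signed(node1) and mammal(node1) THEN ready(y)]. ⇒ new: visible(y), ready(y).
Closure: {approved(item2), blue(node1), closed(item2), cold(node1), flies(node1), green(item2), locked(y), mammal(node1), ready(y), red(y), signed(node1), small(y), stale(y), valid(item2), visible(y), wooden(item2)} — 16 facts.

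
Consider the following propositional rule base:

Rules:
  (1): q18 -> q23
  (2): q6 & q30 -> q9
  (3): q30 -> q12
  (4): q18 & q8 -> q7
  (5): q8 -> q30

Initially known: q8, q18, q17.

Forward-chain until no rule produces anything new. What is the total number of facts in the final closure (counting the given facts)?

Round 1: (1) [q18 -> q23]; (4) [q18 & q8 -> q7]; (5) [q8 -> q30]. New: q23, q7, q30.
Round 2: (3) [q30 -> q12]. New: q12.
Closure: {q12, q17, q18, q23, q30, q7, q8} — 7 facts.

7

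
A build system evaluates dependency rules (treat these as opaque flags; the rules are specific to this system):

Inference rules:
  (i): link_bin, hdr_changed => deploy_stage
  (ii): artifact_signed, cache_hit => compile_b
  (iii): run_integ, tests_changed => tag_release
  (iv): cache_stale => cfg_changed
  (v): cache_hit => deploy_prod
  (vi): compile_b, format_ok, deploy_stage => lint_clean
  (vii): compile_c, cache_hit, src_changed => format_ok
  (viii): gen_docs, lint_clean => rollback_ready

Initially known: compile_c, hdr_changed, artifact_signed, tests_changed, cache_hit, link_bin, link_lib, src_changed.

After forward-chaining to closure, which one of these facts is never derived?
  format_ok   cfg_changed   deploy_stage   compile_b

cfg_changed

Round 1: (i) [link_bin, hdr_changed => deploy_stage]; (ii) [artifact_signed, cache_hit => compile_b]; (v) [cache_hit => deploy_prod]; (vii) [compile_c, cache_hit, src_changed => format_ok]. New: deploy_stage, compile_b, deploy_prod, format_ok.
Round 2: (vi) [compile_b, format_ok, deploy_stage => lint_clean]. New: lint_clean.
Derived: deploy_stage (round 1), compile_b (round 1), format_ok (round 1). cfg_changed never appears in any round.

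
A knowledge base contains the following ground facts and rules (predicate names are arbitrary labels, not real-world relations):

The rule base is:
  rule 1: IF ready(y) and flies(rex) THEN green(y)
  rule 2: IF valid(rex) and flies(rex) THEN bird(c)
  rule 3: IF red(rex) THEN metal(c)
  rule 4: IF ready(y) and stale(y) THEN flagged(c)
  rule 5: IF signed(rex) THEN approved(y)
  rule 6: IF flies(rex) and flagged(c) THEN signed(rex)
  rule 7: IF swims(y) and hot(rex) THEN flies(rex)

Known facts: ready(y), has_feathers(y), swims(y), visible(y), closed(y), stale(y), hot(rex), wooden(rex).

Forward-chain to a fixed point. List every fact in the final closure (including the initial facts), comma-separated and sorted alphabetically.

[1] rule 4 [IF ready(y) and stale(y) THEN flagged(c)]; rule 7 [IF swims(y) and hot(rex) THEN flies(rex)]. ⇒ new: flagged(c), flies(rex).
[2] rule 1 [IF ready(y) and flies(rex) THEN green(y)]; rule 6 [IF flies(rex) and flagged(c) THEN signed(rex)]. ⇒ new: green(y), signed(rex).
[3] rule 5 [IF signed(rex) THEN approved(y)]. ⇒ new: approved(y).

approved(y), closed(y), flagged(c), flies(rex), green(y), has_feathers(y), hot(rex), ready(y), signed(rex), stale(y), swims(y), visible(y), wooden(rex)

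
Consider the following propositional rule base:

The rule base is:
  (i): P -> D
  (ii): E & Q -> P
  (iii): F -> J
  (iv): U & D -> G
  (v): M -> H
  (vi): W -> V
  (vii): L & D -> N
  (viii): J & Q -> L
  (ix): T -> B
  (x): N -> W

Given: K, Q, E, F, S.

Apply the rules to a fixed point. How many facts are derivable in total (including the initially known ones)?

12

Round 1 — (ii), (iii), derive P, J.
Round 2 — (i), (viii), derive D, L.
Round 3 — (vii), derive N.
Round 4 — (x), derive W.
Round 5 — (vi), derive V.
Closure: {D, E, F, J, K, L, N, P, Q, S, V, W} — 12 facts.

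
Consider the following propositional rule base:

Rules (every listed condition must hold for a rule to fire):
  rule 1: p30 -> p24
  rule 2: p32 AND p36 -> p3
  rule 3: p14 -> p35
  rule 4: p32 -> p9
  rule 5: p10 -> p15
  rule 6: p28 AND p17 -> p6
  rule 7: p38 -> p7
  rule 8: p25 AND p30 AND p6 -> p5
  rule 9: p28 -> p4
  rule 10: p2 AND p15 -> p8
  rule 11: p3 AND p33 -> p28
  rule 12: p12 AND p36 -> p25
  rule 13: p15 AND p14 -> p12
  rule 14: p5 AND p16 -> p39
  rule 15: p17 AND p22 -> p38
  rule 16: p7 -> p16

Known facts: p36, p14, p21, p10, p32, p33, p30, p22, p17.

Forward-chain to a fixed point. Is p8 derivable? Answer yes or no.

no

Round 1: rule 1 [p30 -> p24]; rule 2 [p32 AND p36 -> p3]; rule 3 [p14 -> p35]; rule 4 [p32 -> p9]; rule 5 [p10 -> p15]; rule 15 [p17 AND p22 -> p38]. New: p24, p3, p35, p9, p15, p38.
Round 2: rule 7 [p38 -> p7]; rule 11 [p3 AND p33 -> p28]; rule 13 [p15 AND p14 -> p12]. New: p7, p28, p12.
Round 3: rule 6 [p28 AND p17 -> p6]; rule 9 [p28 -> p4]; rule 12 [p12 AND p36 -> p25]; rule 16 [p7 -> p16]. New: p6, p4, p25, p16.
Round 4: rule 8 [p25 AND p30 AND p6 -> p5]. New: p5.
Round 5: rule 14 [p5 AND p16 -> p39]. New: p39.
Fixed point reached. p8 is concluded only by rule 10; rule 10 needs p2 (never derived).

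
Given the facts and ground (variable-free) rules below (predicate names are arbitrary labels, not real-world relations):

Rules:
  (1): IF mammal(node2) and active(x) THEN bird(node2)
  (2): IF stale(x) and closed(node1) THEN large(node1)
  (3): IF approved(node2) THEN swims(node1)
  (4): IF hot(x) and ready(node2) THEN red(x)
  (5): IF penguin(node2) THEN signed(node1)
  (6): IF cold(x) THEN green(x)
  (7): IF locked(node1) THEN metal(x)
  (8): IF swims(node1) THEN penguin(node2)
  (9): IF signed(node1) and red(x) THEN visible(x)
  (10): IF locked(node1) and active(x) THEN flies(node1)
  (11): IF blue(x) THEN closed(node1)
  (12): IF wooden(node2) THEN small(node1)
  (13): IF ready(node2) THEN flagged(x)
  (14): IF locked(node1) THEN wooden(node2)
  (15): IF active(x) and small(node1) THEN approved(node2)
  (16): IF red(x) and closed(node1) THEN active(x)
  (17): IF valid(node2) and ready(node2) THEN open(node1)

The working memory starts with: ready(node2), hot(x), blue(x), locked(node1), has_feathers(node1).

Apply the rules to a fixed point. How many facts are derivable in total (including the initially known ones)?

18

Round 1 — (4), (7), (11), (13), (14), derive red(x), metal(x), closed(node1), flagged(x), wooden(node2).
Round 2 — (12), (16), derive small(node1), active(x).
Round 3 — (10), (15), derive flies(node1), approved(node2).
Round 4 — (3), derive swims(node1).
Round 5 — (8), derive penguin(node2).
Round 6 — (5), derive signed(node1).
Round 7 — (9), derive visible(x).
Closure: {active(x), approved(node2), blue(x), closed(node1), flagged(x), flies(node1), has_feathers(node1), hot(x), locked(node1), metal(x), penguin(node2), ready(node2), red(x), signed(node1), small(node1), swims(node1), visible(x), wooden(node2)} — 18 facts.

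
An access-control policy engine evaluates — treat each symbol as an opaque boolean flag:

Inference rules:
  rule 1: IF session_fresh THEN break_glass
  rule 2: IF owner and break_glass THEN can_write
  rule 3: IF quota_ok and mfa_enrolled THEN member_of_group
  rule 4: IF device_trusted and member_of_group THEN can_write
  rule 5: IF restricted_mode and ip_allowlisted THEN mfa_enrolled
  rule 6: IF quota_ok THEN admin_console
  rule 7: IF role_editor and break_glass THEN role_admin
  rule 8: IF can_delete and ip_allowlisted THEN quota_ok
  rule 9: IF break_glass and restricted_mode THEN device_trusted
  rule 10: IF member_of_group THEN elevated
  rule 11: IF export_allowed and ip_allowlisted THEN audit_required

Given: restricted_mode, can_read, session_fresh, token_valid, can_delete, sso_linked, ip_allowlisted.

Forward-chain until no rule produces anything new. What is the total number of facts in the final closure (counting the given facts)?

15

Round 1 — rule 1, rule 5, rule 8, derive break_glass, mfa_enrolled, quota_ok.
Round 2 — rule 3, rule 6, rule 9, derive member_of_group, admin_console, device_trusted.
Round 3 — rule 4, rule 10, derive can_write, elevated.
Closure: {admin_console, break_glass, can_delete, can_read, can_write, device_trusted, elevated, ip_allowlisted, member_of_group, mfa_enrolled, quota_ok, restricted_mode, session_fresh, sso_linked, token_valid} — 15 facts.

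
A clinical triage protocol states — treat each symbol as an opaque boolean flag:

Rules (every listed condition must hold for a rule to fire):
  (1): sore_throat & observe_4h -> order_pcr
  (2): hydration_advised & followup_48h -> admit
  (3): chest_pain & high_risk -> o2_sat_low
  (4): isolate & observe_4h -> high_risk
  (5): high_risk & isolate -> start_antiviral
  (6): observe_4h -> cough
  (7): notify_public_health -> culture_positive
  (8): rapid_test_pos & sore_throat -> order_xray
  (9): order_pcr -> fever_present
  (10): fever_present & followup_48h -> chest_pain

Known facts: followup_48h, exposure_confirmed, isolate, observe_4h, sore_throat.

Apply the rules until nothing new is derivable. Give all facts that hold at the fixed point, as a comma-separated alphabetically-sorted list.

Round 1: (1) [sore_throat & observe_4h -> order_pcr]; (4) [isolate & observe_4h -> high_risk]; (6) [observe_4h -> cough]. Adds order_pcr, high_risk, cough.
Round 2: (5) [high_risk & isolate -> start_antiviral]; (9) [order_pcr -> fever_present]. Adds start_antiviral, fever_present.
Round 3: (10) [fever_present & followup_48h -> chest_pain]. Adds chest_pain.
Round 4: (3) [chest_pain & high_risk -> o2_sat_low]. Adds o2_sat_low.

chest_pain, cough, exposure_confirmed, fever_present, followup_48h, high_risk, isolate, o2_sat_low, observe_4h, order_pcr, sore_throat, start_antiviral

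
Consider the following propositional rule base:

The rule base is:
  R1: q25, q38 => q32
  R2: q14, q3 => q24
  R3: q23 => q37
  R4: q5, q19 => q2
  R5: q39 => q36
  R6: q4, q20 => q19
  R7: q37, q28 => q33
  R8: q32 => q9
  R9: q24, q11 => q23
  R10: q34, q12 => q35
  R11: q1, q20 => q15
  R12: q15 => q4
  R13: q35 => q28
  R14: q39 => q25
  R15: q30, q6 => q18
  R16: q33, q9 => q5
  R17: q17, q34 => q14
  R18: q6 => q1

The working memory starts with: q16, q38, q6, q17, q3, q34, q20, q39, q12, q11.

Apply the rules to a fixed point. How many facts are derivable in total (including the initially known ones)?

27

Round 1: R5 [q39 => q36]; R10 [q34, q12 => q35]; R14 [q39 => q25]; R17 [q17, q34 => q14]; R18 [q6 => q1]. New: q36, q35, q25, q14, q1.
Round 2: R1 [q25, q38 => q32]; R2 [q14, q3 => q24]; R11 [q1, q20 => q15]; R13 [q35 => q28]. New: q32, q24, q15, q28.
Round 3: R8 [q32 => q9]; R9 [q24, q11 => q23]; R12 [q15 => q4]. New: q9, q23, q4.
Round 4: R3 [q23 => q37]; R6 [q4, q20 => q19]. New: q37, q19.
Round 5: R7 [q37, q28 => q33]. New: q33.
Round 6: R16 [q33, q9 => q5]. New: q5.
Round 7: R4 [q5, q19 => q2]. New: q2.
Closure: {q1, q11, q12, q14, q15, q16, q17, q19, q2, q20, q23, q24, q25, q28, q3, q32, q33, q34, q35, q36, q37, q38, q39, q4, q5, q6, q9} — 27 facts.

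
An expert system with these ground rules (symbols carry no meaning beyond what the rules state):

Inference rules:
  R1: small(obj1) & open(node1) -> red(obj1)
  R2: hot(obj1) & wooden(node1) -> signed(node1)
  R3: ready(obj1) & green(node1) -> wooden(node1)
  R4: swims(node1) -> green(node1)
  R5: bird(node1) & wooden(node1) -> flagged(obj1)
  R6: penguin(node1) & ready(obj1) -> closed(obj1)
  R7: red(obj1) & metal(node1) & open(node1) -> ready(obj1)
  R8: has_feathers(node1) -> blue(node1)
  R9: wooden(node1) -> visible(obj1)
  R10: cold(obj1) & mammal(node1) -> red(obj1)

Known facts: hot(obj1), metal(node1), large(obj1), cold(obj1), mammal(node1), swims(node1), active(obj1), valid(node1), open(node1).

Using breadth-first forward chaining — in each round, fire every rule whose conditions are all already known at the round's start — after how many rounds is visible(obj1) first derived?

[1] R4 [swims(node1) -> green(node1)]; R10 [cold(obj1) & mammal(node1) -> red(obj1)]. ⇒ new: green(node1), red(obj1).
[2] R7 [red(obj1) & metal(node1) & open(node1) -> ready(obj1)]. ⇒ new: ready(obj1).
[3] R3 [ready(obj1) & green(node1) -> wooden(node1)]. ⇒ new: wooden(node1).
[4] R2 [hot(obj1) & wooden(node1) -> signed(node1)]; R9 [wooden(node1) -> visible(obj1)]. ⇒ new: signed(node1), visible(obj1).
visible(obj1) first appears in round 4.

4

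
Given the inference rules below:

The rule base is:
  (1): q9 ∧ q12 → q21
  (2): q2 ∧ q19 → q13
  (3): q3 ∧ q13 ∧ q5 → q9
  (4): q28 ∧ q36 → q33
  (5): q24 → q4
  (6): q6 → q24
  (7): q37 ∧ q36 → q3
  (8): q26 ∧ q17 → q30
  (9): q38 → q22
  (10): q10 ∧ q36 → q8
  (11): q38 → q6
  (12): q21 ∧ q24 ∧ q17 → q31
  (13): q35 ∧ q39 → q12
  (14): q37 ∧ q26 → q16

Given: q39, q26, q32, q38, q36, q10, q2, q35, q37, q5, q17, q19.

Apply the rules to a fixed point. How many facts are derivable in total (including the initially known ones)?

[1] (2) [q2 ∧ q19 → q13]; (7) [q37 ∧ q36 → q3]; (8) [q26 ∧ q17 → q30]; (9) [q38 → q22]; (10) [q10 ∧ q36 → q8]; (11) [q38 → q6]; (13) [q35 ∧ q39 → q12]; (14) [q37 ∧ q26 → q16]. ⇒ new: q13, q3, q30, q22, q8, q6, q12, q16.
[2] (3) [q3 ∧ q13 ∧ q5 → q9]; (6) [q6 → q24]. ⇒ new: q9, q24.
[3] (1) [q9 ∧ q12 → q21]; (5) [q24 → q4]. ⇒ new: q21, q4.
[4] (12) [q21 ∧ q24 ∧ q17 → q31]. ⇒ new: q31.
Closure: {q10, q12, q13, q16, q17, q19, q2, q21, q22, q24, q26, q3, q30, q31, q32, q35, q36, q37, q38, q39, q4, q5, q6, q8, q9} — 25 facts.

25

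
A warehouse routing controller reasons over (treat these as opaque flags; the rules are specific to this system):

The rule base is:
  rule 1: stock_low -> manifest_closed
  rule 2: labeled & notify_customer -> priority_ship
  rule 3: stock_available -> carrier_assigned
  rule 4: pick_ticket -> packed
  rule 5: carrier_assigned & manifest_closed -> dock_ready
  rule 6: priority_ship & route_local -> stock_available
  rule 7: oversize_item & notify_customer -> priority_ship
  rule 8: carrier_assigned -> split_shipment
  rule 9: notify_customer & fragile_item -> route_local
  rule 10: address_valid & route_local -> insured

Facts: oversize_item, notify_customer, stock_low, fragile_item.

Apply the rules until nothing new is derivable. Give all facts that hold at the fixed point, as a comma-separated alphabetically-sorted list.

carrier_assigned, dock_ready, fragile_item, manifest_closed, notify_customer, oversize_item, priority_ship, route_local, split_shipment, stock_available, stock_low

Round 1: rule 1 [stock_low -> manifest_closed]; rule 7 [oversize_item & notify_customer -> priority_ship]; rule 9 [notify_customer & fragile_item -> route_local]. New: manifest_closed, priority_ship, route_local.
Round 2: rule 6 [priority_ship & route_local -> stock_available]. New: stock_available.
Round 3: rule 3 [stock_available -> carrier_assigned]. New: carrier_assigned.
Round 4: rule 5 [carrier_assigned & manifest_closed -> dock_ready]; rule 8 [carrier_assigned -> split_shipment]. New: dock_ready, split_shipment.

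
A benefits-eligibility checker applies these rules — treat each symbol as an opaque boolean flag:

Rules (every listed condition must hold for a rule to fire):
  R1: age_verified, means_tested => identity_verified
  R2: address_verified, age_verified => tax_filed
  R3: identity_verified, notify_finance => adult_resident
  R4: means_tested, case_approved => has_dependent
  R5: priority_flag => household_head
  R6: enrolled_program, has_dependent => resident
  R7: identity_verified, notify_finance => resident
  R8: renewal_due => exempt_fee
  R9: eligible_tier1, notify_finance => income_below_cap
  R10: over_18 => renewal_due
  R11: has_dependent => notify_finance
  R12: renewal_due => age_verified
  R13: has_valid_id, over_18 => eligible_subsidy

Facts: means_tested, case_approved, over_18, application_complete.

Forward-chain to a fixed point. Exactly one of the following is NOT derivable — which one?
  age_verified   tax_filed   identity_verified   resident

Round 1 — R4, R10, derive has_dependent, renewal_due.
Round 2 — R8, R11, R12, derive exempt_fee, notify_finance, age_verified.
Round 3 — R1, derive identity_verified.
Round 4 — R3, R7, derive adult_resident, resident.
Derived: age_verified (round 2), identity_verified (round 3), resident (round 4). tax_filed never appears in any round.

tax_filed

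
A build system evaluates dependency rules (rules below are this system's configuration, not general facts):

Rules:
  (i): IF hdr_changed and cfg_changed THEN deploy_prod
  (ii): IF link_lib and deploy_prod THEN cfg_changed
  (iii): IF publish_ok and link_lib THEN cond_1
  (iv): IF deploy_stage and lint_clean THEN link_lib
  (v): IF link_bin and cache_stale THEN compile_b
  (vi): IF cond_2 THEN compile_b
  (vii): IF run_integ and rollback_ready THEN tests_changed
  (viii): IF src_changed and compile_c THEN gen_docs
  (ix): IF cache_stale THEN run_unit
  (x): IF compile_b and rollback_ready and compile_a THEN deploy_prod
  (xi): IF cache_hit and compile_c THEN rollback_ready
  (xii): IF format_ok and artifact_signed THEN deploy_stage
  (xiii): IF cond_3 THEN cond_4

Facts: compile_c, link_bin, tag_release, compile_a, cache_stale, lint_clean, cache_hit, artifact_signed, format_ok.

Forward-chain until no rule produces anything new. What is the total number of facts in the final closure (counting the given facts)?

Round 1 fires (v), (ix), (xi), (xii), giving compile_b, run_unit, rollback_ready, deploy_stage.
Round 2 fires (iv), (x), giving link_lib, deploy_prod.
Round 3 fires (ii), giving cfg_changed.
Closure: {artifact_signed, cache_hit, cache_stale, cfg_changed, compile_a, compile_b, compile_c, deploy_prod, deploy_stage, format_ok, link_bin, link_lib, lint_clean, rollback_ready, run_unit, tag_release} — 16 facts.

16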